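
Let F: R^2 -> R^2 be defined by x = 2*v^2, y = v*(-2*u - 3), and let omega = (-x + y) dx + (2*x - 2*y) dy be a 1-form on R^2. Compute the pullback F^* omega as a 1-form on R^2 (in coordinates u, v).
F^* omega = (v^2*(-8*u - 8*v - 12)) du + (2*v*(-4*u^2 - 8*u*v - 12*u - 4*v^2 - 12*v - 9)) dv

Using F^*(f dg) = (f ∘ F) d(g ∘ F), substitute each coordinate x_i by F_i(u, v) in f_i, and replace dx_i by d F_i = (∂F_i/∂u) du + (∂F_i/∂v) dv.
  For the x component: f_1(F) = v*(-2*u - 2*v - 3); d F_1 = (0) du + (4*v) dv
  For the y component: f_2(F) = 2*v*(2*u + 2*v + 3); d F_2 = (-2*v) du + (-2*u - 3) dv
Combining and collecting du, dv coefficients:
  coeff of du: v^2*(-8*u - 8*v - 12)
  coeff of dv: 2*v*(-4*u^2 - 8*u*v - 12*u - 4*v^2 - 12*v - 9)
F^* omega = (v^2*(-8*u - 8*v - 12)) du + (2*v*(-4*u^2 - 8*u*v - 12*u - 4*v^2 - 12*v - 9)) dv.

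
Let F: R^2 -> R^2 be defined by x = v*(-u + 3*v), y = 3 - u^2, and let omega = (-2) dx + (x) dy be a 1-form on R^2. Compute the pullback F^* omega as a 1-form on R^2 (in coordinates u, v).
F^* omega = (2*v*(u^2 - 3*u*v + 1)) du + (2*u - 12*v) dv

Using F^*(f dg) = (f ∘ F) d(g ∘ F), substitute each coordinate x_i by F_i(u, v) in f_i, and replace dx_i by d F_i = (∂F_i/∂u) du + (∂F_i/∂v) dv.
  For the x component: f_1(F) = -2; d F_1 = (-v) du + (-u + 6*v) dv
  For the y component: f_2(F) = v*(-u + 3*v); d F_2 = (-2*u) du + (0) dv
Combining and collecting du, dv coefficients:
  coeff of du: 2*v*(u^2 - 3*u*v + 1)
  coeff of dv: 2*u - 12*v
F^* omega = (2*v*(u^2 - 3*u*v + 1)) du + (2*u - 12*v) dv.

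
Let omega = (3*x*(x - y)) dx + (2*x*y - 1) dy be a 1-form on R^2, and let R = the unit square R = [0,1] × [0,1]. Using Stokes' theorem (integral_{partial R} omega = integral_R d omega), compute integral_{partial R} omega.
integral_(partial R) omega = 5/2

Stokes: integral_partial_R omega = integral_R d omega with d omega = (∂Q/∂x - ∂P/∂y) dx ∧ dy.
  ∂Q/∂x = 2*y
  ∂P/∂y = -3*x
  integrand = ∂Q/∂x - ∂P/∂y = 3*x + 2*y.
Integrating over R: integral_0^1 integral_0^1 (3*x + 2*y) dx dy = 5/2.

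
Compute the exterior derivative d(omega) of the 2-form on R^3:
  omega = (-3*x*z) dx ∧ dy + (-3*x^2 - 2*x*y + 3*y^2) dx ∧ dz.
d(omega) = (-x - 6*y) dx ∧ dy ∧ dz

For a 2-form omega = sum_{i<j} g_{ij} dx_i ∧ dx_j, the exterior derivative is
  d(omega) = sum_{i<j} d(g_{ij}) ∧ dx_i ∧ dx_j = sum_{i<j, k} (∂g_{ij}/∂x_k) dx_k ∧ dx_i ∧ dx_j.
Expand each term, using dx_k ∧ dx_i ∧ dx_j = sgn(permutation) dx_{(a)} ∧ dx_{(b)} ∧ dx_{(c)} with (a < b < c) sorted:
  d(-3*x*z) includes (∂/∂z)(-3*x*z) dz = (-3*x) dz, which multiplied by dx ∧ dy gives (-3*x) dx ∧ dy ∧ dz
  d(-3*x^2 - 2*x*y + 3*y^2) includes (∂/∂y)(-3*x^2 - 2*x*y + 3*y^2) dy = (-2*x + 6*y) dy, which multiplied by dx ∧ dz gives (2*x - 6*y) dx ∧ dy ∧ dz
Collecting like 3-forms: d(omega) = (-x - 6*y) dx ∧ dy ∧ dz.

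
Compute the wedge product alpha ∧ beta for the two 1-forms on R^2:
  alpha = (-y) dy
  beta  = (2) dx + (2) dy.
alpha ∧ beta = (2*y) dx ∧ dy

Distribute the wedge, using dx_i ∧ dx_j = -dx_j ∧ dx_i and dx_i ∧ dx_i = 0. For each pair (i, j) with i < j, the coefficient of dx_i ∧ dx_j in alpha ∧ beta is (alpha_i * beta_j - alpha_j * beta_i). Collecting: alpha ∧ beta = (2*y) dx ∧ dy.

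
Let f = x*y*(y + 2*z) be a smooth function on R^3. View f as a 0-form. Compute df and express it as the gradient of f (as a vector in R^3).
df = (y*(y + 2*z)) dx + (2*x*(y + z)) dy + (2*x*y) dz; grad f = (y*(y + 2*z), 2*x*(y + z), 2*x*y)

For a 0-form f, d f = (∂f/∂x) dx + (∂f/∂y) dy + (∂f/∂z) dz. The components of the vector representation are exactly the entries of grad f in Cartesian coordinates:
  ∂f/∂x = y*(y + 2*z)
  ∂f/∂y = 2*x*(y + z)
  ∂f/∂z = 2*x*y.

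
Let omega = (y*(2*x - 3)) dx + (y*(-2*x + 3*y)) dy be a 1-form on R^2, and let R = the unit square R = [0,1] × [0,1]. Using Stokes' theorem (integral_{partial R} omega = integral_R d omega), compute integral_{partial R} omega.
integral_(partial R) omega = 1

Stokes: integral_partial_R omega = integral_R d omega with d omega = (∂Q/∂x - ∂P/∂y) dx ∧ dy.
  ∂Q/∂x = -2*y
  ∂P/∂y = 2*x - 3
  integrand = ∂Q/∂x - ∂P/∂y = -2*x - 2*y + 3.
Integrating over R: integral_0^1 integral_0^1 (-2*x - 2*y + 3) dx dy = 1.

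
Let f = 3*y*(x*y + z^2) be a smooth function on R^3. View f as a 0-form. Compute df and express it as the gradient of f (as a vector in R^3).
df = (3*y^2) dx + (6*x*y + 3*z^2) dy + (6*y*z) dz; grad f = (3*y^2, 6*x*y + 3*z^2, 6*y*z)

For a 0-form f, d f = (∂f/∂x) dx + (∂f/∂y) dy + (∂f/∂z) dz. The components of the vector representation are exactly the entries of grad f in Cartesian coordinates:
  ∂f/∂x = 3*y^2
  ∂f/∂y = 6*x*y + 3*z^2
  ∂f/∂z = 6*y*z.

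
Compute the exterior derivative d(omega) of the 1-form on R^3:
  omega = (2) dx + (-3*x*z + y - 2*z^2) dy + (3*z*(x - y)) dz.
d(omega) = (-3*z) dx ∧ dy + (3*z) dx ∧ dz + (3*x + z) dy ∧ dz

For a 1-form omega = sum_i f_i dx_i, the exterior derivative is
  d(omega) = sum_{i < j} (∂f_j/∂x_i - ∂f_i/∂x_j) dx_i ∧ dx_j.
  coefficient of dx ∧ dy: ∂f_2/∂x - ∂f_1/∂y = ∂(-3*x*z + y - 2*z^2)/∂x - ∂(2)/∂y = -3*z
  coefficient of dx ∧ dz: ∂f_3/∂x - ∂f_1/∂z = ∂(3*z*(x - y))/∂x - ∂(2)/∂z = 3*z
  coefficient of dy ∧ dz: ∂f_3/∂y - ∂f_2/∂z = ∂(3*z*(x - y))/∂y - ∂(-3*x*z + y - 2*z^2)/∂z = 3*x + z
Assembling: d(omega) = (-3*z) dx ∧ dy + (3*z) dx ∧ dz + (3*x + z) dy ∧ dz.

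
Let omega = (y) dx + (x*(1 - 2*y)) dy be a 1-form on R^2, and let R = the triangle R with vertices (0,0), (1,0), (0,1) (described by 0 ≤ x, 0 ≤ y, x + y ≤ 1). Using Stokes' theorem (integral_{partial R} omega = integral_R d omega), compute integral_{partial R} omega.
integral_(partial R) omega = -1/3

Stokes: integral_partial_R omega = integral_R d omega with d omega = (∂Q/∂x - ∂P/∂y) dx ∧ dy.
  ∂Q/∂x = 1 - 2*y
  ∂P/∂y = 1
  integrand = ∂Q/∂x - ∂P/∂y = -2*y.
Integrating over R: integral_0^1 integral_0^{1-x} (-2*y) dy dx = -1/3.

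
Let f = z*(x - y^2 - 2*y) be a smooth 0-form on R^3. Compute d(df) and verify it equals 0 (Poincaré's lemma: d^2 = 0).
d(df) = 0

Step 1: df = sum_i (∂f/∂x_i) dx_i = (z) dx + (2*z*(-y - 1)) dy + (x - y^2 - 2*y) dz.
Step 2: Apply d again. Using the 1-form formula, the coefficient of dx ∧ dy in d(df) is ∂^2 f/∂x ∂y - ∂^2 f/∂y ∂x = (0) - (0) = 0 (equality of mixed partials for smooth f).
Similarly for dx ∧ dz and dy ∧ dz — all coefficients vanish. So d(df) = 0.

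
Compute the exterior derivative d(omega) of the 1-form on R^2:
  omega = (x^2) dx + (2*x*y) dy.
d(omega) = (2*y) dx ∧ dy

For a 1-form omega = sum_i f_i dx_i, the exterior derivative is
  d(omega) = sum_{i < j} (∂f_j/∂x_i - ∂f_i/∂x_j) dx_i ∧ dx_j.
  coefficient of dx ∧ dy: ∂f_2/∂x - ∂f_1/∂y = ∂(2*x*y)/∂x - ∂(x^2)/∂y = 2*y
Assembling: d(omega) = (2*y) dx ∧ dy.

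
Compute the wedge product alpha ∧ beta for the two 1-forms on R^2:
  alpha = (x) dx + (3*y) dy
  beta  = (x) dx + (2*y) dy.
alpha ∧ beta = (-x*y) dx ∧ dy

Distribute the wedge, using dx_i ∧ dx_j = -dx_j ∧ dx_i and dx_i ∧ dx_i = 0. For each pair (i, j) with i < j, the coefficient of dx_i ∧ dx_j in alpha ∧ beta is (alpha_i * beta_j - alpha_j * beta_i). Collecting: alpha ∧ beta = (-x*y) dx ∧ dy.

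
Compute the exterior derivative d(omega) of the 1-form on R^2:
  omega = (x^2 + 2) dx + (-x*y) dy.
d(omega) = (-y) dx ∧ dy

For a 1-form omega = sum_i f_i dx_i, the exterior derivative is
  d(omega) = sum_{i < j} (∂f_j/∂x_i - ∂f_i/∂x_j) dx_i ∧ dx_j.
  coefficient of dx ∧ dy: ∂f_2/∂x - ∂f_1/∂y = ∂(-x*y)/∂x - ∂(x^2 + 2)/∂y = -y
Assembling: d(omega) = (-y) dx ∧ dy.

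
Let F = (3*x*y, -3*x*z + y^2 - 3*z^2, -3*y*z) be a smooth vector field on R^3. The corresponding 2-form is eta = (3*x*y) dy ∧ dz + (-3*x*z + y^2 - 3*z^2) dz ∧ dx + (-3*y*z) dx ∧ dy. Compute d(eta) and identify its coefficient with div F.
d(eta) = (2*y) dx ∧ dy ∧ dz; div F = 2*y

For a 2-form in R^3 of the form above, applying d gives a 3-form with coefficient ∂P/∂x + ∂Q/∂y + ∂R/∂z:
  ∂P/∂x = 3*y
  ∂Q/∂y = 2*y
  ∂R/∂z = -3*y
Sum = 2*y, which is exactly div F.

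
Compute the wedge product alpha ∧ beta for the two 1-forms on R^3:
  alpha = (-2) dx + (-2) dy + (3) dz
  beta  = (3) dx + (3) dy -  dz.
alpha ∧ beta = (-7) dx ∧ dz + (-7) dy ∧ dz

Distribute the wedge, using dx_i ∧ dx_j = -dx_j ∧ dx_i and dx_i ∧ dx_i = 0. For each pair (i, j) with i < j, the coefficient of dx_i ∧ dx_j in alpha ∧ beta is (alpha_i * beta_j - alpha_j * beta_i). Collecting: alpha ∧ beta = (-7) dx ∧ dz + (-7) dy ∧ dz.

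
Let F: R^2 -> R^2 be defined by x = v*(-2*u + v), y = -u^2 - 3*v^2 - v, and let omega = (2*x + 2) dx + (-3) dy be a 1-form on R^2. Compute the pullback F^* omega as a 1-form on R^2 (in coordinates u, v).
F^* omega = (8*u*v^2 + 6*u - 4*v^3 - 4*v) du + (8*u^2*v - 12*u*v^2 - 4*u + 4*v^3 + 22*v + 3) dv

Using F^*(f dg) = (f ∘ F) d(g ∘ F), substitute each coordinate x_i by F_i(u, v) in f_i, and replace dx_i by d F_i = (∂F_i/∂u) du + (∂F_i/∂v) dv.
  For the x component: f_1(F) = -4*u*v + 2*v^2 + 2; d F_1 = (-2*v) du + (-2*u + 2*v) dv
  For the y component: f_2(F) = -3; d F_2 = (-2*u) du + (-6*v - 1) dv
Combining and collecting du, dv coefficients:
  coeff of du: 8*u*v^2 + 6*u - 4*v^3 - 4*v
  coeff of dv: 8*u^2*v - 12*u*v^2 - 4*u + 4*v^3 + 22*v + 3
F^* omega = (8*u*v^2 + 6*u - 4*v^3 - 4*v) du + (8*u^2*v - 12*u*v^2 - 4*u + 4*v^3 + 22*v + 3) dv.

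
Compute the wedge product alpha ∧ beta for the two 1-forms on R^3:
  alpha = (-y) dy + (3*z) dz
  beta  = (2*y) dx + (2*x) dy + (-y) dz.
alpha ∧ beta = (2*y^2) dx ∧ dy + (-6*x*z + y^2) dy ∧ dz + (-6*y*z) dx ∧ dz

Distribute the wedge, using dx_i ∧ dx_j = -dx_j ∧ dx_i and dx_i ∧ dx_i = 0. For each pair (i, j) with i < j, the coefficient of dx_i ∧ dx_j in alpha ∧ beta is (alpha_i * beta_j - alpha_j * beta_i). Collecting: alpha ∧ beta = (2*y^2) dx ∧ dy + (-6*x*z + y^2) dy ∧ dz + (-6*y*z) dx ∧ dz.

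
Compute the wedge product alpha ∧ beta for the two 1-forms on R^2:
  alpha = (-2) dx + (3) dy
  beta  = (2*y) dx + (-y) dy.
alpha ∧ beta = (-4*y) dx ∧ dy

Distribute the wedge, using dx_i ∧ dx_j = -dx_j ∧ dx_i and dx_i ∧ dx_i = 0. For each pair (i, j) with i < j, the coefficient of dx_i ∧ dx_j in alpha ∧ beta is (alpha_i * beta_j - alpha_j * beta_i). Collecting: alpha ∧ beta = (-4*y) dx ∧ dy.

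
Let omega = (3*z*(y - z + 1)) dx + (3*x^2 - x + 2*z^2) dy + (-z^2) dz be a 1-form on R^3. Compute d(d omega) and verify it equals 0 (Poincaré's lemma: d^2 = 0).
d(d omega) = 0

Step 1: d omega = sum_{i<j} (∂f_j/∂x_i - ∂f_i/∂x_j) dx_i ∧ dx_j:
  coeff of dx ∧ dy: 6*x - 3*z - 1
  coeff of dx ∧ dz: -3*y + 6*z - 3
  coeff of dy ∧ dz: -4*z
Step 2: Apply d again to each 2-form coefficient. The only possible 3-form in R^3 is dx ∧ dy ∧ dz, with coefficient
  ∂(coeff of dy∧dz)/∂x - ∂(coeff of dx∧dz)/∂y + ∂(coeff of dx∧dy)/∂z
  = ∂/∂x (-4*z) - ∂/∂y (-3*y + 6*z - 3) + ∂/∂z (6*x - 3*z - 1).
Each of these terms simplifies to sums of mixed partials that cancel in pairs. The result is 0 (by equality of mixed partials for smooth functions — Schwarz / Clairaut).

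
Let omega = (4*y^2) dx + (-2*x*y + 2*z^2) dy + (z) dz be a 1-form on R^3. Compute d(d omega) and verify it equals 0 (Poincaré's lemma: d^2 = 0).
d(d omega) = 0

Step 1: d omega = sum_{i<j} (∂f_j/∂x_i - ∂f_i/∂x_j) dx_i ∧ dx_j:
  coeff of dx ∧ dy: -10*y
  coeff of dx ∧ dz: 0
  coeff of dy ∧ dz: -4*z
Step 2: Apply d again to each 2-form coefficient. The only possible 3-form in R^3 is dx ∧ dy ∧ dz, with coefficient
  ∂(coeff of dy∧dz)/∂x - ∂(coeff of dx∧dz)/∂y + ∂(coeff of dx∧dy)/∂z
  = ∂/∂x (-4*z) - ∂/∂y (0) + ∂/∂z (-10*y).
Each of these terms simplifies to sums of mixed partials that cancel in pairs. The result is 0 (by equality of mixed partials for smooth functions — Schwarz / Clairaut).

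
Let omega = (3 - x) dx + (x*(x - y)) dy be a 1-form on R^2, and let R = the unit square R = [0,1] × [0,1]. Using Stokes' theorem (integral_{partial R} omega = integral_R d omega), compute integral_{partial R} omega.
integral_(partial R) omega = 1/2

Stokes: integral_partial_R omega = integral_R d omega with d omega = (∂Q/∂x - ∂P/∂y) dx ∧ dy.
  ∂Q/∂x = 2*x - y
  ∂P/∂y = 0
  integrand = ∂Q/∂x - ∂P/∂y = 2*x - y.
Integrating over R: integral_0^1 integral_0^1 (2*x - y) dx dy = 1/2.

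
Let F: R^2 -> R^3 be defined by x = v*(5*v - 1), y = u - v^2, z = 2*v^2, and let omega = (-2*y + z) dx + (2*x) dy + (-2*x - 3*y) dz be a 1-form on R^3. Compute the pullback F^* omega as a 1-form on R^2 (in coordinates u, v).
F^* omega = (2*v*(5*v - 1)) du + (-32*u*v + 2*u - 8*v^3 + 8*v^2) dv

Using F^*(f dg) = (f ∘ F) d(g ∘ F), substitute each coordinate x_i by F_i(u, v) in f_i, and replace dx_i by d F_i = (∂F_i/∂u) du + (∂F_i/∂v) dv.
  For the x component: f_1(F) = -2*u + 4*v^2; d F_1 = (0) du + (10*v - 1) dv
  For the y component: f_2(F) = 2*v*(5*v - 1); d F_2 = (1) du + (-2*v) dv
  For the z component: f_3(F) = -3*u - 7*v^2 + 2*v; d F_3 = (0) du + (4*v) dv
Combining and collecting du, dv coefficients:
  coeff of du: 2*v*(5*v - 1)
  coeff of dv: -32*u*v + 2*u - 8*v^3 + 8*v^2
F^* omega = (2*v*(5*v - 1)) du + (-32*u*v + 2*u - 8*v^3 + 8*v^2) dv.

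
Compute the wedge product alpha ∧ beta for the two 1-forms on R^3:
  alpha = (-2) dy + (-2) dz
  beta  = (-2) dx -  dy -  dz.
alpha ∧ beta = (-4) dx ∧ dy + (-4) dx ∧ dz

Distribute the wedge, using dx_i ∧ dx_j = -dx_j ∧ dx_i and dx_i ∧ dx_i = 0. For each pair (i, j) with i < j, the coefficient of dx_i ∧ dx_j in alpha ∧ beta is (alpha_i * beta_j - alpha_j * beta_i). Collecting: alpha ∧ beta = (-4) dx ∧ dy + (-4) dx ∧ dz.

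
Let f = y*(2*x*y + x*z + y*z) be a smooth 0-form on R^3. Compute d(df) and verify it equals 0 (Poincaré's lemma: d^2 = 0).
d(df) = 0

Step 1: df = sum_i (∂f/∂x_i) dx_i = (y*(2*y + z)) dx + (4*x*y + x*z + 2*y*z) dy + (y*(x + y)) dz.
Step 2: Apply d again. Using the 1-form formula, the coefficient of dx ∧ dy in d(df) is ∂^2 f/∂x ∂y - ∂^2 f/∂y ∂x = (4*y + z) - (4*y + z) = 0 (equality of mixed partials for smooth f).
Similarly for dx ∧ dz and dy ∧ dz — all coefficients vanish. So d(df) = 0.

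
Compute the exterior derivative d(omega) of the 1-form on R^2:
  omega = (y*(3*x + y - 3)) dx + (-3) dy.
d(omega) = (-3*x - 2*y + 3) dx ∧ dy

For a 1-form omega = sum_i f_i dx_i, the exterior derivative is
  d(omega) = sum_{i < j} (∂f_j/∂x_i - ∂f_i/∂x_j) dx_i ∧ dx_j.
  coefficient of dx ∧ dy: ∂f_2/∂x - ∂f_1/∂y = ∂(-3)/∂x - ∂(y*(3*x + y - 3))/∂y = -3*x - 2*y + 3
Assembling: d(omega) = (-3*x - 2*y + 3) dx ∧ dy.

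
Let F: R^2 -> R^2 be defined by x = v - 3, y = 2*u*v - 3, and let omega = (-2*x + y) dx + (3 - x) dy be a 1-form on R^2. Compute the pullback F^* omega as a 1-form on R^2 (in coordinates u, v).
F^* omega = (2*v*(6 - v)) du + (12*u - 2*v + 3) dv

Using F^*(f dg) = (f ∘ F) d(g ∘ F), substitute each coordinate x_i by F_i(u, v) in f_i, and replace dx_i by d F_i = (∂F_i/∂u) du + (∂F_i/∂v) dv.
  For the x component: f_1(F) = 2*u*v - 2*v + 3; d F_1 = (0) du + (1) dv
  For the y component: f_2(F) = 6 - v; d F_2 = (2*v) du + (2*u) dv
Combining and collecting du, dv coefficients:
  coeff of du: 2*v*(6 - v)
  coeff of dv: 12*u - 2*v + 3
F^* omega = (2*v*(6 - v)) du + (12*u - 2*v + 3) dv.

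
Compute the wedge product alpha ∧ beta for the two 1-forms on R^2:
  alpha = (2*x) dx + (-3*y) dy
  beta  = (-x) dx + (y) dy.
alpha ∧ beta = (-x*y) dx ∧ dy

Distribute the wedge, using dx_i ∧ dx_j = -dx_j ∧ dx_i and dx_i ∧ dx_i = 0. For each pair (i, j) with i < j, the coefficient of dx_i ∧ dx_j in alpha ∧ beta is (alpha_i * beta_j - alpha_j * beta_i). Collecting: alpha ∧ beta = (-x*y) dx ∧ dy.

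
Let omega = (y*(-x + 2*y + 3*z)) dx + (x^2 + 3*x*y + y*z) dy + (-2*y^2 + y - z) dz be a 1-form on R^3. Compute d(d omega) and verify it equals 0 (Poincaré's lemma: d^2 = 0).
d(d omega) = 0

Step 1: d omega = sum_{i<j} (∂f_j/∂x_i - ∂f_i/∂x_j) dx_i ∧ dx_j:
  coeff of dx ∧ dy: 3*x - y - 3*z
  coeff of dx ∧ dz: -3*y
  coeff of dy ∧ dz: 1 - 5*y
Step 2: Apply d again to each 2-form coefficient. The only possible 3-form in R^3 is dx ∧ dy ∧ dz, with coefficient
  ∂(coeff of dy∧dz)/∂x - ∂(coeff of dx∧dz)/∂y + ∂(coeff of dx∧dy)/∂z
  = ∂/∂x (1 - 5*y) - ∂/∂y (-3*y) + ∂/∂z (3*x - y - 3*z).
Each of these terms simplifies to sums of mixed partials that cancel in pairs. The result is 0 (by equality of mixed partials for smooth functions — Schwarz / Clairaut).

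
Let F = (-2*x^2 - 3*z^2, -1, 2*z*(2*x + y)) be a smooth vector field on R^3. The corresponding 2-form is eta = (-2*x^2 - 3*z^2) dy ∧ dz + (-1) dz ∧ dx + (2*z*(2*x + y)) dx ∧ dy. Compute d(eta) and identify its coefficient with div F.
d(eta) = (2*y) dx ∧ dy ∧ dz; div F = 2*y

For a 2-form in R^3 of the form above, applying d gives a 3-form with coefficient ∂P/∂x + ∂Q/∂y + ∂R/∂z:
  ∂P/∂x = -4*x
  ∂Q/∂y = 0
  ∂R/∂z = 4*x + 2*y
Sum = 2*y, which is exactly div F.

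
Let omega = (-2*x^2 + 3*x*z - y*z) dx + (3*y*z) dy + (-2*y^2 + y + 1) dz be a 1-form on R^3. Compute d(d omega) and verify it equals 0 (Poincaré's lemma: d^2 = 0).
d(d omega) = 0

Step 1: d omega = sum_{i<j} (∂f_j/∂x_i - ∂f_i/∂x_j) dx_i ∧ dx_j:
  coeff of dx ∧ dy: z
  coeff of dx ∧ dz: -3*x + y
  coeff of dy ∧ dz: 1 - 7*y
Step 2: Apply d again to each 2-form coefficient. The only possible 3-form in R^3 is dx ∧ dy ∧ dz, with coefficient
  ∂(coeff of dy∧dz)/∂x - ∂(coeff of dx∧dz)/∂y + ∂(coeff of dx∧dy)/∂z
  = ∂/∂x (1 - 7*y) - ∂/∂y (-3*x + y) + ∂/∂z (z).
Each of these terms simplifies to sums of mixed partials that cancel in pairs. The result is 0 (by equality of mixed partials for smooth functions — Schwarz / Clairaut).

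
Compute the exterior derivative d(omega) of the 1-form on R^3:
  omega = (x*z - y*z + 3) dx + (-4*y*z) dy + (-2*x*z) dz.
d(omega) = (z) dx ∧ dy + (-x + y - 2*z) dx ∧ dz + (4*y) dy ∧ dz

For a 1-form omega = sum_i f_i dx_i, the exterior derivative is
  d(omega) = sum_{i < j} (∂f_j/∂x_i - ∂f_i/∂x_j) dx_i ∧ dx_j.
  coefficient of dx ∧ dy: ∂f_2/∂x - ∂f_1/∂y = ∂(-4*y*z)/∂x - ∂(x*z - y*z + 3)/∂y = z
  coefficient of dx ∧ dz: ∂f_3/∂x - ∂f_1/∂z = ∂(-2*x*z)/∂x - ∂(x*z - y*z + 3)/∂z = -x + y - 2*z
  coefficient of dy ∧ dz: ∂f_3/∂y - ∂f_2/∂z = ∂(-2*x*z)/∂y - ∂(-4*y*z)/∂z = 4*y
Assembling: d(omega) = (z) dx ∧ dy + (-x + y - 2*z) dx ∧ dz + (4*y) dy ∧ dz.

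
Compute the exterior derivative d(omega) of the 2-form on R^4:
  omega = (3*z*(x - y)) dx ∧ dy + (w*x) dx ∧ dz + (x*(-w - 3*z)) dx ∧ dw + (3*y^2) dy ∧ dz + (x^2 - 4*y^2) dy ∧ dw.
d(omega) = (3*x - 3*y) dx ∧ dy ∧ dz + (4*x) dx ∧ dz ∧ dw + (2*x) dx ∧ dy ∧ dw

For a 2-form omega = sum_{i<j} g_{ij} dx_i ∧ dx_j, the exterior derivative is
  d(omega) = sum_{i<j} d(g_{ij}) ∧ dx_i ∧ dx_j = sum_{i<j, k} (∂g_{ij}/∂x_k) dx_k ∧ dx_i ∧ dx_j.
Expand each term, using dx_k ∧ dx_i ∧ dx_j = sgn(permutation) dx_{(a)} ∧ dx_{(b)} ∧ dx_{(c)} with (a < b < c) sorted:
  d(3*z*(x - y)) includes (∂/∂z)(3*z*(x - y)) dz = (3*x - 3*y) dz, which multiplied by dx ∧ dy gives (3*x - 3*y) dx ∧ dy ∧ dz
  d(w*x) includes (∂/∂w)(w*x) dw = (x) dw, which multiplied by dx ∧ dz gives (x) dx ∧ dz ∧ dw
  d(x*(-w - 3*z)) includes (∂/∂z)(x*(-w - 3*z)) dz = (-3*x) dz, which multiplied by dx ∧ dw gives (3*x) dx ∧ dz ∧ dw
  d(x^2 - 4*y^2) includes (∂/∂x)(x^2 - 4*y^2) dx = (2*x) dx, which multiplied by dy ∧ dw gives (2*x) dx ∧ dy ∧ dw
Collecting like 3-forms: d(omega) = (3*x - 3*y) dx ∧ dy ∧ dz + (4*x) dx ∧ dz ∧ dw + (2*x) dx ∧ dy ∧ dw.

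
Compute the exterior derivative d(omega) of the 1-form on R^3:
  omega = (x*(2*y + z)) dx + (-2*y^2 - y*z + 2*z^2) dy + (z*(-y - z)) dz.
d(omega) = (-2*x) dx ∧ dy + (-x) dx ∧ dz + (y - 5*z) dy ∧ dz

For a 1-form omega = sum_i f_i dx_i, the exterior derivative is
  d(omega) = sum_{i < j} (∂f_j/∂x_i - ∂f_i/∂x_j) dx_i ∧ dx_j.
  coefficient of dx ∧ dy: ∂f_2/∂x - ∂f_1/∂y = ∂(-2*y^2 - y*z + 2*z^2)/∂x - ∂(x*(2*y + z))/∂y = -2*x
  coefficient of dx ∧ dz: ∂f_3/∂x - ∂f_1/∂z = ∂(z*(-y - z))/∂x - ∂(x*(2*y + z))/∂z = -x
  coefficient of dy ∧ dz: ∂f_3/∂y - ∂f_2/∂z = ∂(z*(-y - z))/∂y - ∂(-2*y^2 - y*z + 2*z^2)/∂z = y - 5*z
Assembling: d(omega) = (-2*x) dx ∧ dy + (-x) dx ∧ dz + (y - 5*z) dy ∧ dz.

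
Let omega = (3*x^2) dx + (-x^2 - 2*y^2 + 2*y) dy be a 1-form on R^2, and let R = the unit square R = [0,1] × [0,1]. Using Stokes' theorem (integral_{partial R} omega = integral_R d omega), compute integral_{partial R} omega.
integral_(partial R) omega = -1

Stokes: integral_partial_R omega = integral_R d omega with d omega = (∂Q/∂x - ∂P/∂y) dx ∧ dy.
  ∂Q/∂x = -2*x
  ∂P/∂y = 0
  integrand = ∂Q/∂x - ∂P/∂y = -2*x.
Integrating over R: integral_0^1 integral_0^1 (-2*x) dx dy = -1.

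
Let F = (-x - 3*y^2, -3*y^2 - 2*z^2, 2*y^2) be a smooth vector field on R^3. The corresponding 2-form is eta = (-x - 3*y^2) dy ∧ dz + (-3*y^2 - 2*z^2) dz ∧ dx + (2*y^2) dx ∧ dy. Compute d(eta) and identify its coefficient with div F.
d(eta) = (-6*y - 1) dx ∧ dy ∧ dz; div F = -6*y - 1

For a 2-form in R^3 of the form above, applying d gives a 3-form with coefficient ∂P/∂x + ∂Q/∂y + ∂R/∂z:
  ∂P/∂x = -1
  ∂Q/∂y = -6*y
  ∂R/∂z = 0
Sum = -6*y - 1, which is exactly div F.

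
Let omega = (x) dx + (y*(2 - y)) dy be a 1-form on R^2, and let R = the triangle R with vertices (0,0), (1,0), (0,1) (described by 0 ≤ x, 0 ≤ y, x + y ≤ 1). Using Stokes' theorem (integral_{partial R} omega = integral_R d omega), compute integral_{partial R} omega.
integral_(partial R) omega = 0

Stokes: integral_partial_R omega = integral_R d omega with d omega = (∂Q/∂x - ∂P/∂y) dx ∧ dy.
  ∂Q/∂x = 0
  ∂P/∂y = 0
  integrand = ∂Q/∂x - ∂P/∂y = 0.
Integrating over R: integral_0^1 integral_0^{1-x} (0) dy dx = 0.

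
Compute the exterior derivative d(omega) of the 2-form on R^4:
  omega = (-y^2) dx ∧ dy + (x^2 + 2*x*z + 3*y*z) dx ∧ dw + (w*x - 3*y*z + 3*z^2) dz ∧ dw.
d(omega) = (-3*z) dx ∧ dy ∧ dw + (w - 2*x - 3*y) dx ∧ dz ∧ dw + (-3*z) dy ∧ dz ∧ dw

For a 2-form omega = sum_{i<j} g_{ij} dx_i ∧ dx_j, the exterior derivative is
  d(omega) = sum_{i<j} d(g_{ij}) ∧ dx_i ∧ dx_j = sum_{i<j, k} (∂g_{ij}/∂x_k) dx_k ∧ dx_i ∧ dx_j.
Expand each term, using dx_k ∧ dx_i ∧ dx_j = sgn(permutation) dx_{(a)} ∧ dx_{(b)} ∧ dx_{(c)} with (a < b < c) sorted:
  d(x^2 + 2*x*z + 3*y*z) includes (∂/∂y)(x^2 + 2*x*z + 3*y*z) dy = (3*z) dy, which multiplied by dx ∧ dw gives (-3*z) dx ∧ dy ∧ dw
  d(x^2 + 2*x*z + 3*y*z) includes (∂/∂z)(x^2 + 2*x*z + 3*y*z) dz = (2*x + 3*y) dz, which multiplied by dx ∧ dw gives (-2*x - 3*y) dx ∧ dz ∧ dw
  d(w*x - 3*y*z + 3*z^2) includes (∂/∂x)(w*x - 3*y*z + 3*z^2) dx = (w) dx, which multiplied by dz ∧ dw gives (w) dx ∧ dz ∧ dw
  d(w*x - 3*y*z + 3*z^2) includes (∂/∂y)(w*x - 3*y*z + 3*z^2) dy = (-3*z) dy, which multiplied by dz ∧ dw gives (-3*z) dy ∧ dz ∧ dw
Collecting like 3-forms: d(omega) = (-3*z) dx ∧ dy ∧ dw + (w - 2*x - 3*y) dx ∧ dz ∧ dw + (-3*z) dy ∧ dz ∧ dw.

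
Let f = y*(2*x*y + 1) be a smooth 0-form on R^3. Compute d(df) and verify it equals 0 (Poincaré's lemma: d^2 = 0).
d(df) = 0

Step 1: df = sum_i (∂f/∂x_i) dx_i = (2*y^2) dx + (4*x*y + 1) dy + (0) dz.
Step 2: Apply d again. Using the 1-form formula, the coefficient of dx ∧ dy in d(df) is ∂^2 f/∂x ∂y - ∂^2 f/∂y ∂x = (4*y) - (4*y) = 0 (equality of mixed partials for smooth f).
Similarly for dx ∧ dz and dy ∧ dz — all coefficients vanish. So d(df) = 0.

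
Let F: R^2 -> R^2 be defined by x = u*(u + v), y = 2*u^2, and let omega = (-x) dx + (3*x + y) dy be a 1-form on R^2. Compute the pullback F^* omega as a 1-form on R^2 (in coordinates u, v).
F^* omega = (u*(18*u^2 + 9*u*v - v^2)) du + (u^2*(-u - v)) dv

Using F^*(f dg) = (f ∘ F) d(g ∘ F), substitute each coordinate x_i by F_i(u, v) in f_i, and replace dx_i by d F_i = (∂F_i/∂u) du + (∂F_i/∂v) dv.
  For the x component: f_1(F) = u*(-u - v); d F_1 = (2*u + v) du + (u) dv
  For the y component: f_2(F) = u*(5*u + 3*v); d F_2 = (4*u) du + (0) dv
Combining and collecting du, dv coefficients:
  coeff of du: u*(18*u^2 + 9*u*v - v^2)
  coeff of dv: u^2*(-u - v)
F^* omega = (u*(18*u^2 + 9*u*v - v^2)) du + (u^2*(-u - v)) dv.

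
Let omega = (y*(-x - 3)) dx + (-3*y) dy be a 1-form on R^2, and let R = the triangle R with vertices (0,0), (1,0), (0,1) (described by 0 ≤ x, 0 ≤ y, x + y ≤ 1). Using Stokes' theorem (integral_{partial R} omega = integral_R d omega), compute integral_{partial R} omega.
integral_(partial R) omega = 5/3

Stokes: integral_partial_R omega = integral_R d omega with d omega = (∂Q/∂x - ∂P/∂y) dx ∧ dy.
  ∂Q/∂x = 0
  ∂P/∂y = -x - 3
  integrand = ∂Q/∂x - ∂P/∂y = x + 3.
Integrating over R: integral_0^1 integral_0^{1-x} (x + 3) dy dx = 5/3.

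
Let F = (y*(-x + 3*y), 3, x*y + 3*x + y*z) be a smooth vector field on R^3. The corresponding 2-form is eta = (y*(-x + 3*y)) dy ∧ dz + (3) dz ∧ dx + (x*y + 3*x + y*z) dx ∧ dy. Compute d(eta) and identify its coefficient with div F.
d(eta) = (0) dx ∧ dy ∧ dz; div F = 0

For a 2-form in R^3 of the form above, applying d gives a 3-form with coefficient ∂P/∂x + ∂Q/∂y + ∂R/∂z:
  ∂P/∂x = -y
  ∂Q/∂y = 0
  ∂R/∂z = y
Sum = 0, which is exactly div F.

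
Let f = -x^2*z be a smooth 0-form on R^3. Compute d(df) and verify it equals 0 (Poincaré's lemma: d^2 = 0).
d(df) = 0

Step 1: df = sum_i (∂f/∂x_i) dx_i = (-2*x*z) dx + (0) dy + (-x^2) dz.
Step 2: Apply d again. Using the 1-form formula, the coefficient of dx ∧ dy in d(df) is ∂^2 f/∂x ∂y - ∂^2 f/∂y ∂x = (0) - (0) = 0 (equality of mixed partials for smooth f).
Similarly for dx ∧ dz and dy ∧ dz — all coefficients vanish. So d(df) = 0.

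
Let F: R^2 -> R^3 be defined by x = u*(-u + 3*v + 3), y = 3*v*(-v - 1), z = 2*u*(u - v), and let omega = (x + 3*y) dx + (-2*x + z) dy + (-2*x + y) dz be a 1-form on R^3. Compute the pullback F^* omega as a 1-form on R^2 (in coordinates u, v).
F^* omega = (10*u^3 - 37*u^2*v - 33*u^2 + 27*u*v^2 + 36*u*v + 9*u - 21*v^3 - 48*v^2 - 27*v) du + (u*(-7*u^2 - 3*u*v + 9*u + 27*v^2 + 39*v + 18)) dv

Using F^*(f dg) = (f ∘ F) d(g ∘ F), substitute each coordinate x_i by F_i(u, v) in f_i, and replace dx_i by d F_i = (∂F_i/∂u) du + (∂F_i/∂v) dv.
  For the x component: f_1(F) = -u^2 + 3*u*v + 3*u - 9*v^2 - 9*v; d F_1 = (-2*u + 3*v + 3) du + (3*u) dv
  For the y component: f_2(F) = 2*u*(2*u - 4*v - 3); d F_2 = (0) du + (-6*v - 3) dv
  For the z component: f_3(F) = 2*u^2 - 6*u*v - 6*u - 3*v^2 - 3*v; d F_3 = (4*u - 2*v) du + (-2*u) dv
Combining and collecting du, dv coefficients:
  coeff of du: 10*u^3 - 37*u^2*v - 33*u^2 + 27*u*v^2 + 36*u*v + 9*u - 21*v^3 - 48*v^2 - 27*v
  coeff of dv: u*(-7*u^2 - 3*u*v + 9*u + 27*v^2 + 39*v + 18)
F^* omega = (10*u^3 - 37*u^2*v - 33*u^2 + 27*u*v^2 + 36*u*v + 9*u - 21*v^3 - 48*v^2 - 27*v) du + (u*(-7*u^2 - 3*u*v + 9*u + 27*v^2 + 39*v + 18)) dv.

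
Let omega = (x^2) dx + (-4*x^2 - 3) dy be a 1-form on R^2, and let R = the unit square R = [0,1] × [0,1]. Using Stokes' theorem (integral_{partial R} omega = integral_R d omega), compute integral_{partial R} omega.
integral_(partial R) omega = -4

Stokes: integral_partial_R omega = integral_R d omega with d omega = (∂Q/∂x - ∂P/∂y) dx ∧ dy.
  ∂Q/∂x = -8*x
  ∂P/∂y = 0
  integrand = ∂Q/∂x - ∂P/∂y = -8*x.
Integrating over R: integral_0^1 integral_0^1 (-8*x) dx dy = -4.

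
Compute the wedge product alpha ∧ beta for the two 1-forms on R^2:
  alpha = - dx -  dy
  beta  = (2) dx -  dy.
alpha ∧ beta = (3) dx ∧ dy

Distribute the wedge, using dx_i ∧ dx_j = -dx_j ∧ dx_i and dx_i ∧ dx_i = 0. For each pair (i, j) with i < j, the coefficient of dx_i ∧ dx_j in alpha ∧ beta is (alpha_i * beta_j - alpha_j * beta_i). Collecting: alpha ∧ beta = (3) dx ∧ dy.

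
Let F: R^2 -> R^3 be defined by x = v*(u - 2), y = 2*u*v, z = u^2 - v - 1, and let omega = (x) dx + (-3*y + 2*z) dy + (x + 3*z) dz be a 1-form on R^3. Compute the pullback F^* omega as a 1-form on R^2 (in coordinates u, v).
F^* omega = (6*u^3 + 6*u^2*v - 11*u*v^2 - 10*u*v - 6*u - 6*v^2 - 4*v) du + (4*u^3 - 11*u^2*v - 3*u^2 - 9*u*v - 4*u + 9*v + 3) dv

Using F^*(f dg) = (f ∘ F) d(g ∘ F), substitute each coordinate x_i by F_i(u, v) in f_i, and replace dx_i by d F_i = (∂F_i/∂u) du + (∂F_i/∂v) dv.
  For the x component: f_1(F) = v*(u - 2); d F_1 = (v) du + (u - 2) dv
  For the y component: f_2(F) = 2*u^2 - 6*u*v - 2*v - 2; d F_2 = (2*v) du + (2*u) dv
  For the z component: f_3(F) = 3*u^2 + u*v - 5*v - 3; d F_3 = (2*u) du + (-1) dv
Combining and collecting du, dv coefficients:
  coeff of du: 6*u^3 + 6*u^2*v - 11*u*v^2 - 10*u*v - 6*u - 6*v^2 - 4*v
  coeff of dv: 4*u^3 - 11*u^2*v - 3*u^2 - 9*u*v - 4*u + 9*v + 3
F^* omega = (6*u^3 + 6*u^2*v - 11*u*v^2 - 10*u*v - 6*u - 6*v^2 - 4*v) du + (4*u^3 - 11*u^2*v - 3*u^2 - 9*u*v - 4*u + 9*v + 3) dv.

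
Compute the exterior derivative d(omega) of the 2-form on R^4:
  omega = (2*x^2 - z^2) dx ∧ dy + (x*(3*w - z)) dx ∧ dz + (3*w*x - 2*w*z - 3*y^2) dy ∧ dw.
d(omega) = (-2*z) dx ∧ dy ∧ dz + (3*x) dx ∧ dz ∧ dw + (3*w) dx ∧ dy ∧ dw + (2*w) dy ∧ dz ∧ dw

For a 2-form omega = sum_{i<j} g_{ij} dx_i ∧ dx_j, the exterior derivative is
  d(omega) = sum_{i<j} d(g_{ij}) ∧ dx_i ∧ dx_j = sum_{i<j, k} (∂g_{ij}/∂x_k) dx_k ∧ dx_i ∧ dx_j.
Expand each term, using dx_k ∧ dx_i ∧ dx_j = sgn(permutation) dx_{(a)} ∧ dx_{(b)} ∧ dx_{(c)} with (a < b < c) sorted:
  d(2*x^2 - z^2) includes (∂/∂z)(2*x^2 - z^2) dz = (-2*z) dz, which multiplied by dx ∧ dy gives (-2*z) dx ∧ dy ∧ dz
  d(x*(3*w - z)) includes (∂/∂w)(x*(3*w - z)) dw = (3*x) dw, which multiplied by dx ∧ dz gives (3*x) dx ∧ dz ∧ dw
  d(3*w*x - 2*w*z - 3*y^2) includes (∂/∂x)(3*w*x - 2*w*z - 3*y^2) dx = (3*w) dx, which multiplied by dy ∧ dw gives (3*w) dx ∧ dy ∧ dw
  d(3*w*x - 2*w*z - 3*y^2) includes (∂/∂z)(3*w*x - 2*w*z - 3*y^2) dz = (-2*w) dz, which multiplied by dy ∧ dw gives (2*w) dy ∧ dz ∧ dw
Collecting like 3-forms: d(omega) = (-2*z) dx ∧ dy ∧ dz + (3*x) dx ∧ dz ∧ dw + (3*w) dx ∧ dy ∧ dw + (2*w) dy ∧ dz ∧ dw.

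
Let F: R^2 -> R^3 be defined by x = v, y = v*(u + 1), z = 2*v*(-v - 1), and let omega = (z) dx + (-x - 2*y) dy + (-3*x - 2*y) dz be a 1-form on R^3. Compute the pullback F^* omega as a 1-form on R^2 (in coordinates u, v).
F^* omega = (v^2*(-2*u - 3)) du + (v*(-2*u^2 + 8*u*v - u + 18*v + 5)) dv

Using F^*(f dg) = (f ∘ F) d(g ∘ F), substitute each coordinate x_i by F_i(u, v) in f_i, and replace dx_i by d F_i = (∂F_i/∂u) du + (∂F_i/∂v) dv.
  For the x component: f_1(F) = 2*v*(-v - 1); d F_1 = (0) du + (1) dv
  For the y component: f_2(F) = v*(-2*u - 3); d F_2 = (v) du + (u + 1) dv
  For the z component: f_3(F) = v*(-2*u - 5); d F_3 = (0) du + (-4*v - 2) dv
Combining and collecting du, dv coefficients:
  coeff of du: v^2*(-2*u - 3)
  coeff of dv: v*(-2*u^2 + 8*u*v - u + 18*v + 5)
F^* omega = (v^2*(-2*u - 3)) du + (v*(-2*u^2 + 8*u*v - u + 18*v + 5)) dv.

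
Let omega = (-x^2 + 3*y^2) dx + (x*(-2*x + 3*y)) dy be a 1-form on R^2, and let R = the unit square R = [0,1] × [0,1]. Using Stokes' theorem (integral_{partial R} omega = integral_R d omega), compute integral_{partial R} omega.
integral_(partial R) omega = -7/2

Stokes: integral_partial_R omega = integral_R d omega with d omega = (∂Q/∂x - ∂P/∂y) dx ∧ dy.
  ∂Q/∂x = -4*x + 3*y
  ∂P/∂y = 6*y
  integrand = ∂Q/∂x - ∂P/∂y = -4*x - 3*y.
Integrating over R: integral_0^1 integral_0^1 (-4*x - 3*y) dx dy = -7/2.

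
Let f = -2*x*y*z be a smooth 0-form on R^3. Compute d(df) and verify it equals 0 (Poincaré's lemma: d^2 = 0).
d(df) = 0

Step 1: df = sum_i (∂f/∂x_i) dx_i = (-2*y*z) dx + (-2*x*z) dy + (-2*x*y) dz.
Step 2: Apply d again. Using the 1-form formula, the coefficient of dx ∧ dy in d(df) is ∂^2 f/∂x ∂y - ∂^2 f/∂y ∂x = (-2*z) - (-2*z) = 0 (equality of mixed partials for smooth f).
Similarly for dx ∧ dz and dy ∧ dz — all coefficients vanish. So d(df) = 0.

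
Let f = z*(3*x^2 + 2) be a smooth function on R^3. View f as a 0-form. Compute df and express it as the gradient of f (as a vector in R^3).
df = (6*x*z) dx + (0) dy + (3*x^2 + 2) dz; grad f = (6*x*z, 0, 3*x^2 + 2)

For a 0-form f, d f = (∂f/∂x) dx + (∂f/∂y) dy + (∂f/∂z) dz. The components of the vector representation are exactly the entries of grad f in Cartesian coordinates:
  ∂f/∂x = 6*x*z
  ∂f/∂y = 0
  ∂f/∂z = 3*x^2 + 2.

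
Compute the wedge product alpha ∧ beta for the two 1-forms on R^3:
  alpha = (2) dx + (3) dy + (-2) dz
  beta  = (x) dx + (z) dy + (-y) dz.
alpha ∧ beta = (-3*x + 2*z) dx ∧ dy + (2*x - 2*y) dx ∧ dz + (-3*y + 2*z) dy ∧ dz

Distribute the wedge, using dx_i ∧ dx_j = -dx_j ∧ dx_i and dx_i ∧ dx_i = 0. For each pair (i, j) with i < j, the coefficient of dx_i ∧ dx_j in alpha ∧ beta is (alpha_i * beta_j - alpha_j * beta_i). Collecting: alpha ∧ beta = (-3*x + 2*z) dx ∧ dy + (2*x - 2*y) dx ∧ dz + (-3*y + 2*z) dy ∧ dz.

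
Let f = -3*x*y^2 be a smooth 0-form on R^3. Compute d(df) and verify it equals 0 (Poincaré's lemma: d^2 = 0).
d(df) = 0

Step 1: df = sum_i (∂f/∂x_i) dx_i = (-3*y^2) dx + (-6*x*y) dy + (0) dz.
Step 2: Apply d again. Using the 1-form formula, the coefficient of dx ∧ dy in d(df) is ∂^2 f/∂x ∂y - ∂^2 f/∂y ∂x = (-6*y) - (-6*y) = 0 (equality of mixed partials for smooth f).
Similarly for dx ∧ dz and dy ∧ dz — all coefficients vanish. So d(df) = 0.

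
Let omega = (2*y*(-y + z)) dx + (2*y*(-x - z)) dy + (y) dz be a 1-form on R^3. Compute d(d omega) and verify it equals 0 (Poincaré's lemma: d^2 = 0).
d(d omega) = 0

Step 1: d omega = sum_{i<j} (∂f_j/∂x_i - ∂f_i/∂x_j) dx_i ∧ dx_j:
  coeff of dx ∧ dy: 2*y - 2*z
  coeff of dx ∧ dz: -2*y
  coeff of dy ∧ dz: 2*y + 1
Step 2: Apply d again to each 2-form coefficient. The only possible 3-form in R^3 is dx ∧ dy ∧ dz, with coefficient
  ∂(coeff of dy∧dz)/∂x - ∂(coeff of dx∧dz)/∂y + ∂(coeff of dx∧dy)/∂z
  = ∂/∂x (2*y + 1) - ∂/∂y (-2*y) + ∂/∂z (2*y - 2*z).
Each of these terms simplifies to sums of mixed partials that cancel in pairs. The result is 0 (by equality of mixed partials for smooth functions — Schwarz / Clairaut).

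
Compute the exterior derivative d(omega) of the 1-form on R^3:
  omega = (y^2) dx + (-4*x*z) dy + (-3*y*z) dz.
d(omega) = (-2*y - 4*z) dx ∧ dy + (4*x - 3*z) dy ∧ dz

For a 1-form omega = sum_i f_i dx_i, the exterior derivative is
  d(omega) = sum_{i < j} (∂f_j/∂x_i - ∂f_i/∂x_j) dx_i ∧ dx_j.
  coefficient of dx ∧ dy: ∂f_2/∂x - ∂f_1/∂y = ∂(-4*x*z)/∂x - ∂(y^2)/∂y = -2*y - 4*z
  coefficient of dy ∧ dz: ∂f_3/∂y - ∂f_2/∂z = ∂(-3*y*z)/∂y - ∂(-4*x*z)/∂z = 4*x - 3*z
Assembling: d(omega) = (-2*y - 4*z) dx ∧ dy + (4*x - 3*z) dy ∧ dz.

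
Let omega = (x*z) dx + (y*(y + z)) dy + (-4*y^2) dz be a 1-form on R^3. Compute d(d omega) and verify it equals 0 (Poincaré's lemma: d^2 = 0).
d(d omega) = 0

Step 1: d omega = sum_{i<j} (∂f_j/∂x_i - ∂f_i/∂x_j) dx_i ∧ dx_j:
  coeff of dx ∧ dy: 0
  coeff of dx ∧ dz: -x
  coeff of dy ∧ dz: -9*y
Step 2: Apply d again to each 2-form coefficient. The only possible 3-form in R^3 is dx ∧ dy ∧ dz, with coefficient
  ∂(coeff of dy∧dz)/∂x - ∂(coeff of dx∧dz)/∂y + ∂(coeff of dx∧dy)/∂z
  = ∂/∂x (-9*y) - ∂/∂y (-x) + ∂/∂z (0).
Each of these terms simplifies to sums of mixed partials that cancel in pairs. The result is 0 (by equality of mixed partials for smooth functions — Schwarz / Clairaut).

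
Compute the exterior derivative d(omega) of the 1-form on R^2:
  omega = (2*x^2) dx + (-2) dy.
d(omega) = 0

For a 1-form omega = sum_i f_i dx_i, the exterior derivative is
  d(omega) = sum_{i < j} (∂f_j/∂x_i - ∂f_i/∂x_j) dx_i ∧ dx_j.

Assembling: d(omega) = 0.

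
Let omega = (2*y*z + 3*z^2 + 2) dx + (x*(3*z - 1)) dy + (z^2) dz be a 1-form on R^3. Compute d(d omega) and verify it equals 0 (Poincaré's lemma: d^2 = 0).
d(d omega) = 0

Step 1: d omega = sum_{i<j} (∂f_j/∂x_i - ∂f_i/∂x_j) dx_i ∧ dx_j:
  coeff of dx ∧ dy: z - 1
  coeff of dx ∧ dz: -2*y - 6*z
  coeff of dy ∧ dz: -3*x
Step 2: Apply d again to each 2-form coefficient. The only possible 3-form in R^3 is dx ∧ dy ∧ dz, with coefficient
  ∂(coeff of dy∧dz)/∂x - ∂(coeff of dx∧dz)/∂y + ∂(coeff of dx∧dy)/∂z
  = ∂/∂x (-3*x) - ∂/∂y (-2*y - 6*z) + ∂/∂z (z - 1).
Each of these terms simplifies to sums of mixed partials that cancel in pairs. The result is 0 (by equality of mixed partials for smooth functions — Schwarz / Clairaut).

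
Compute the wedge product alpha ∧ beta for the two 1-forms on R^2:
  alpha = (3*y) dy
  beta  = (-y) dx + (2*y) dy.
alpha ∧ beta = (3*y^2) dx ∧ dy

Distribute the wedge, using dx_i ∧ dx_j = -dx_j ∧ dx_i and dx_i ∧ dx_i = 0. For each pair (i, j) with i < j, the coefficient of dx_i ∧ dx_j in alpha ∧ beta is (alpha_i * beta_j - alpha_j * beta_i). Collecting: alpha ∧ beta = (3*y^2) dx ∧ dy.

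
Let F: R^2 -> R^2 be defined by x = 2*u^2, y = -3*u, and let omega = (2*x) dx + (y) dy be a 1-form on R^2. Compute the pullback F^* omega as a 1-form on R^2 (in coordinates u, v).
F^* omega = (u*(16*u^2 + 9)) du

Using F^*(f dg) = (f ∘ F) d(g ∘ F), substitute each coordinate x_i by F_i(u, v) in f_i, and replace dx_i by d F_i = (∂F_i/∂u) du + (∂F_i/∂v) dv.
  For the x component: f_1(F) = 4*u^2; d F_1 = (4*u) du + (0) dv
  For the y component: f_2(F) = -3*u; d F_2 = (-3) du + (0) dv
Combining and collecting du, dv coefficients:
  coeff of du: u*(16*u^2 + 9)
  coeff of dv: 0
F^* omega = (u*(16*u^2 + 9)) du.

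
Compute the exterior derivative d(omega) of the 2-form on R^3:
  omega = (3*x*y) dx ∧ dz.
d(omega) = (-3*x) dx ∧ dy ∧ dz

For a 2-form omega = sum_{i<j} g_{ij} dx_i ∧ dx_j, the exterior derivative is
  d(omega) = sum_{i<j} d(g_{ij}) ∧ dx_i ∧ dx_j = sum_{i<j, k} (∂g_{ij}/∂x_k) dx_k ∧ dx_i ∧ dx_j.
Expand each term, using dx_k ∧ dx_i ∧ dx_j = sgn(permutation) dx_{(a)} ∧ dx_{(b)} ∧ dx_{(c)} with (a < b < c) sorted:
  d(3*x*y) includes (∂/∂y)(3*x*y) dy = (3*x) dy, which multiplied by dx ∧ dz gives (-3*x) dx ∧ dy ∧ dz
Collecting like 3-forms: d(omega) = (-3*x) dx ∧ dy ∧ dz.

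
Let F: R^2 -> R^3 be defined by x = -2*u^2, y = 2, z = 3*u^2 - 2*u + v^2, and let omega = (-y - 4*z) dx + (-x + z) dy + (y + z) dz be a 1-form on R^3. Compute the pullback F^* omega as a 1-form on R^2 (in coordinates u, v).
F^* omega = (66*u^3 - 50*u^2 + 22*u*v^2 + 24*u - 2*v^2 - 4) du + (2*v*(3*u^2 - 2*u + v^2 + 2)) dv

Using F^*(f dg) = (f ∘ F) d(g ∘ F), substitute each coordinate x_i by F_i(u, v) in f_i, and replace dx_i by d F_i = (∂F_i/∂u) du + (∂F_i/∂v) dv.
  For the x component: f_1(F) = -12*u^2 + 8*u - 4*v^2 - 2; d F_1 = (-4*u) du + (0) dv
  For the y component: f_2(F) = 5*u^2 - 2*u + v^2; d F_2 = (0) du + (0) dv
  For the z component: f_3(F) = 3*u^2 - 2*u + v^2 + 2; d F_3 = (6*u - 2) du + (2*v) dv
Combining and collecting du, dv coefficients:
  coeff of du: 66*u^3 - 50*u^2 + 22*u*v^2 + 24*u - 2*v^2 - 4
  coeff of dv: 2*v*(3*u^2 - 2*u + v^2 + 2)
F^* omega = (66*u^3 - 50*u^2 + 22*u*v^2 + 24*u - 2*v^2 - 4) du + (2*v*(3*u^2 - 2*u + v^2 + 2)) dv.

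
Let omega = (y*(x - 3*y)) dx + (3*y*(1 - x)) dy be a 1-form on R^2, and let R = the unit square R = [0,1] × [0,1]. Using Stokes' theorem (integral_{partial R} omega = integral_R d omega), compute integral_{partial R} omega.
integral_(partial R) omega = 1

Stokes: integral_partial_R omega = integral_R d omega with d omega = (∂Q/∂x - ∂P/∂y) dx ∧ dy.
  ∂Q/∂x = -3*y
  ∂P/∂y = x - 6*y
  integrand = ∂Q/∂x - ∂P/∂y = -x + 3*y.
Integrating over R: integral_0^1 integral_0^1 (-x + 3*y) dx dy = 1.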